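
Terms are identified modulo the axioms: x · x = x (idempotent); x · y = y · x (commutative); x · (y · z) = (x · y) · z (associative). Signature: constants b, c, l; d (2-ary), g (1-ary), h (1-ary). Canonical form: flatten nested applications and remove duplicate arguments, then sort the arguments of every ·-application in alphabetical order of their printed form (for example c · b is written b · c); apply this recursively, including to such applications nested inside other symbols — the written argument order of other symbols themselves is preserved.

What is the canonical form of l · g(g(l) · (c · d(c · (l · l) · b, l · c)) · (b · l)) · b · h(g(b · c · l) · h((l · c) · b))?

Canonicalize subterm:  g(g(l) · (c · d(c · (l · l) · b, l · c)) · (b · l))  →  g(b · c · d(b · c · l, c · l) · g(l) · l)
Simplify inside:  h(g(b · c · l) · h((l · c) · b))  →  h(g(b · c · l) · h(b · c · l))
Sort:  b · g(b · c · d(b · c · l, c · l) · g(l) · l) · h(g(b · c · l) · h(b · c · l)) · l

Answer: b · g(b · c · d(b · c · l, c · l) · g(l) · l) · h(g(b · c · l) · h(b · c · l)) · l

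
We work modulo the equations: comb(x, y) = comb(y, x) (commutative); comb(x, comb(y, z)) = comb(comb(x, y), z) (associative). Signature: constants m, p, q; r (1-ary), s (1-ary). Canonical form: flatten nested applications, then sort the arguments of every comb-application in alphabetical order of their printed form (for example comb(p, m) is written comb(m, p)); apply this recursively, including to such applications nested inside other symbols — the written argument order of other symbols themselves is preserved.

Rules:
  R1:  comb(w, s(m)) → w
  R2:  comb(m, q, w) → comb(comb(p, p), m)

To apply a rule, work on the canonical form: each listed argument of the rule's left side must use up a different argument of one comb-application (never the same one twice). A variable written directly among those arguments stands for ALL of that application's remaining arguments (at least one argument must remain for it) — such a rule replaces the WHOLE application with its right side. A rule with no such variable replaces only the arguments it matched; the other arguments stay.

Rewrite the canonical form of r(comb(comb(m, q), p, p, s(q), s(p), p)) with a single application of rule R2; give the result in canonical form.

Canonical form:  r(comb(m, p, p, p, q, s(p), s(q)))
Match R2:  consume m, q;  w := comb(p, p, p, s(p), s(q))
The extension variable absorbs all remaining arguments, so the whole application is rewritten.
New term:  r(comb(m, p, p))

Answer: r(comb(m, p, p))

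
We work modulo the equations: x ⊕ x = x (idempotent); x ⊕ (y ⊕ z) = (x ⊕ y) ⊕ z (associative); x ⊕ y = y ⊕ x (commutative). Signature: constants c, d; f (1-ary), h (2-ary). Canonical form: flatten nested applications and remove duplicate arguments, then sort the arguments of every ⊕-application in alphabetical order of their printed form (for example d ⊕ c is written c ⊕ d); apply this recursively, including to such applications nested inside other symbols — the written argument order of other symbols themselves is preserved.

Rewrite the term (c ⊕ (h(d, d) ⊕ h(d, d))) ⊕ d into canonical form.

Answer: c ⊕ d ⊕ h(d, d)

Derivation:
Merge nested applications:  c ⊕ h(d, d) ⊕ h(d, d) ⊕ d
Drop duplicates:  drop duplicate h(d, d)
Order the arguments:  c ⊕ d ⊕ h(d, d)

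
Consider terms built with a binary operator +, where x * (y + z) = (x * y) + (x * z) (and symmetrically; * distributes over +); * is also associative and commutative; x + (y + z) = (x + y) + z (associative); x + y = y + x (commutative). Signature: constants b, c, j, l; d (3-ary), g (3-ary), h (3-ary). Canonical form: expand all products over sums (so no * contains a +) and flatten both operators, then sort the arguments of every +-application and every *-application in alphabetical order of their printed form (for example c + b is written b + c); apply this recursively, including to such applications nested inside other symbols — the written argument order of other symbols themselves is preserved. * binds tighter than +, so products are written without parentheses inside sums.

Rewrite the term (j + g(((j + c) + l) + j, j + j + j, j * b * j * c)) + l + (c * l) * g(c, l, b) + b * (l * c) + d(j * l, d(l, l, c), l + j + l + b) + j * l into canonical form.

Answer: b * c * l + c * g(c, l, b) * l + d(j * l, d(l, l, c), b + j + l + l) + g(c + j + j + l, j + j + j, b * c * j * j) + j + j * l + l

Derivation:
Flatten:  j + g(c + j + j + l, j + j + j, b * c * j * j) + l + c * g(c, l, b) * l + b * c * l + d(j * l, d(l, l, c), b + j + l + l) + j * l
Sort arguments:  b * c * l + c * g(c, l, b) * l + d(j * l, d(l, l, c), b + j + l + l) + g(c + j + j + l, j + j + j, b * c * j * j) + j + j * l + l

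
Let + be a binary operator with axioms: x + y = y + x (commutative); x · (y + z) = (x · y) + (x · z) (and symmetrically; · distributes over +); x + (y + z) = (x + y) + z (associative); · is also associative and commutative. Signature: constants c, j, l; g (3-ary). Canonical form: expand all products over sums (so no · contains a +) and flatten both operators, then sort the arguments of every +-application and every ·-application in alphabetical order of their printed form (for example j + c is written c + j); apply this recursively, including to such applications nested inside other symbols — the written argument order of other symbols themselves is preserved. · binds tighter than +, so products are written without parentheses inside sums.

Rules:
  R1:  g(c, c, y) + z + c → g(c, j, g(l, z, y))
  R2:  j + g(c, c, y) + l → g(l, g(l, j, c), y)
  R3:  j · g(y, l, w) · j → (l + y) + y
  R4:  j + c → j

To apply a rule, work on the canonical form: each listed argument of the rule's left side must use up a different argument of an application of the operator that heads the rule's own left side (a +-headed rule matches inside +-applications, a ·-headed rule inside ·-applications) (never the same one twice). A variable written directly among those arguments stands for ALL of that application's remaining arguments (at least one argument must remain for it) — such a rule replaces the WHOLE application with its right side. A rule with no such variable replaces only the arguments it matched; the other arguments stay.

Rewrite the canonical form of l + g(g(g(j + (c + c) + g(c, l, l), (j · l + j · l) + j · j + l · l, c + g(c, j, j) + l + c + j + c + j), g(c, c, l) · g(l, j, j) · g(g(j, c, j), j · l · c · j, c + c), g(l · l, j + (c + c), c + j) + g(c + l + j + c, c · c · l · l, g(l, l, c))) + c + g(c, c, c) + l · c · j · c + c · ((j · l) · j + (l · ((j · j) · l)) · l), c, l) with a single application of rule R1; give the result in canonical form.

Answer: g(g(c, j, g(l, c · c · j · l + c · j · j · l + c · j · j · l · l · l + g(g(c + c + g(c, l, l) + j, j · j + j · l + j · l + l · l, c + c + c + g(c, j, j) + j + j + l), g(c, c, l) · g(g(j, c, j), c · j · j · l, c + c) · g(l, j, j), g(c + c + j + l, c · c · l · l, g(l, l, c)) + g(l · l, c + c + j, c + j)), c)), c, l) + l

Derivation:
Canonical form:  g(c + c · c · j · l + c · j · j · l + c · j · j · l · l · l + g(c, c, c) + g(g(c + c + g(c, l, l) + j, j · j + j · l + j · l + l · l, c + c + c + g(c, j, j) + j + j + l), g(c, c, l) · g(g(j, c, j), c · j · j · l, c + c) · g(l, j, j), g(c + c + j + l, c · c · l · l, g(l, l, c)) + g(l · l, c + c + j, c + j)), c, l) + l
R1 matches:  uses c, g(c, c, c);  y := c, z := c · c · j · l + c · j · j · l + c · j · j · l · l · l + g(g(c + c + g(c, l, l) + j, j · j + j · l + j · l + l · l, c + c + c + g(c, j, j) + j + j + l), g(c, c, l) · g(g(j, c, j), c · j · j · l, c + c) · g(l, j, j), g(c + c + j + l, c · c · l · l, g(l, l, c)) + g(l · l, c + c + j, c + j))
The extension variable absorbs all remaining arguments, so the whole application is rewritten.
Giving:  g(g(c, j, g(l, c · c · j · l + c · j · j · l + c · j · j · l · l · l + g(g(c + c + g(c, l, l) + j, j · j + j · l + j · l + l · l, c + c + c + g(c, j, j) + j + j + l), g(c, c, l) · g(g(j, c, j), c · j · j · l, c + c) · g(l, j, j), g(c + c + j + l, c · c · l · l, g(l, l, c)) + g(l · l, c + c + j, c + j)), c)), c, l) + l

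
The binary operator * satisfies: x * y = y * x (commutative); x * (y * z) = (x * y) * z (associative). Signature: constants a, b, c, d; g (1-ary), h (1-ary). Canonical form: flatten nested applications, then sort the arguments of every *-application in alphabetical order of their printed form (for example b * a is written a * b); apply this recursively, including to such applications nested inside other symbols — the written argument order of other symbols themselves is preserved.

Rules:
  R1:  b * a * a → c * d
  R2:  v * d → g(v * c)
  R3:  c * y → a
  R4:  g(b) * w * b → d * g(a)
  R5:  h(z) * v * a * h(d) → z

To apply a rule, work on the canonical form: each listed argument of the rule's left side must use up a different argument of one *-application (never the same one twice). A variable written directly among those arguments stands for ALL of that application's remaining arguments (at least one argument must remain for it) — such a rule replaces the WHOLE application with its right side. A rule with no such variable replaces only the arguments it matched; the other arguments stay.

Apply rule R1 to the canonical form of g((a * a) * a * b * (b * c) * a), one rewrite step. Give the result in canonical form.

Canonical form:  g(a * a * a * a * b * b * c)
Apply R1:  consuming a, a, b
New term:  g(a * a * b * c * c * d)

Answer: g(a * a * b * c * c * d)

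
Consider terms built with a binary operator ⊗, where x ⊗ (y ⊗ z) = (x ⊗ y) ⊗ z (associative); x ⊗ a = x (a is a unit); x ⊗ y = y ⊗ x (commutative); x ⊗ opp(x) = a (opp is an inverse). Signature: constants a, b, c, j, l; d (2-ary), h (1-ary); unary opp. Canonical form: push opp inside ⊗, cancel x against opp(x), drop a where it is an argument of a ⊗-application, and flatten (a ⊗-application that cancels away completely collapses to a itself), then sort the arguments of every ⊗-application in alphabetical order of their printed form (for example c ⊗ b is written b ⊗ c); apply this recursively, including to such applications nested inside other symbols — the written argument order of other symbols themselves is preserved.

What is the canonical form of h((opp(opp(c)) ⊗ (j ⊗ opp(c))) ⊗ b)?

Answer: h(b ⊗ j)

Derivation:
Descend into:  (opp(opp(c)) ⊗ (j ⊗ opp(c))) ⊗ b
Push opp inside:  distribute opp over ⊗ and collapse double opp
Cancel:  c cancels
Collect:  j ⊗ b
Sort:  b ⊗ j
Reassemble:  h(b ⊗ j)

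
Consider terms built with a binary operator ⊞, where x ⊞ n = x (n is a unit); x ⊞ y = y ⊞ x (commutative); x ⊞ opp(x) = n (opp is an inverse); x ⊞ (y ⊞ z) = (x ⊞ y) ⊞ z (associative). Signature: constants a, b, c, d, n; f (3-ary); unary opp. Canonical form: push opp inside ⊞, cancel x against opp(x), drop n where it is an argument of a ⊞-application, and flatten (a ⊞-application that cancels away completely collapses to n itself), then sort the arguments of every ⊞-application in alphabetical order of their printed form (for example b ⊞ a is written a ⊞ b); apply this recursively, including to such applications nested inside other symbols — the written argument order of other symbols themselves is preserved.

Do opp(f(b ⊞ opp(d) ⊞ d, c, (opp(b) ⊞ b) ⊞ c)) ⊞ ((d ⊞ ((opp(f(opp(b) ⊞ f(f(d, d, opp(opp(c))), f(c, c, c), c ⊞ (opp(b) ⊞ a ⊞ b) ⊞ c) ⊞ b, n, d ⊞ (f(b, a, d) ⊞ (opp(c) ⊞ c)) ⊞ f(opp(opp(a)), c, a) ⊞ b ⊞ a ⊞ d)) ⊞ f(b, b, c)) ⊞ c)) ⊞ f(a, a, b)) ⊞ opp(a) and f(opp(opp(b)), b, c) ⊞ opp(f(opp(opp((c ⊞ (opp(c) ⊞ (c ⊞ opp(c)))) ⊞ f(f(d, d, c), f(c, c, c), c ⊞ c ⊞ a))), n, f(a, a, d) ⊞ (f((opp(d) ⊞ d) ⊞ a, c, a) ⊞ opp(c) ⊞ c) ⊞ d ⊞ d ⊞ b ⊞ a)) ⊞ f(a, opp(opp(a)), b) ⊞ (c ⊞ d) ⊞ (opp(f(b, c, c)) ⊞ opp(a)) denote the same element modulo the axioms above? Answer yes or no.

Answer: no — c ⊞ d ⊞ f(a, a, b) ⊞ f(b, b, c) ⊞ opp(a) ⊞ opp(f(b, c, c)) ⊞ opp(f(f(f(d, d, c), f(c, c, c), a ⊞ c ⊞ c), n, a ⊞ b ⊞ d ⊞ d ⊞ f(a, c, a) ⊞ f(b, a, d))) vs c ⊞ d ⊞ f(a, a, b) ⊞ f(b, b, c) ⊞ opp(a) ⊞ opp(f(b, c, c)) ⊞ opp(f(f(f(d, d, c), f(c, c, c), a ⊞ c ⊞ c), n, a ⊞ b ⊞ d ⊞ d ⊞ f(a, a, d) ⊞ f(a, c, a)))

Derivation:
Left:  opp(f(b ⊞ opp(d) ⊞ d, c, (opp(b) ⊞ b) ⊞ c)) ⊞ ((d ⊞ ((opp(f(opp(b) ⊞ f(f(d, d, opp(opp(c))), f(c, c, c), c ⊞ (opp(b) ⊞ a ⊞ b) ⊞ c) ⊞ b, n, d ⊞ (f(b, a, d) ⊞ (opp(c) ⊞ c)) ⊞ f(opp(opp(a)), c, a) ⊞ b ⊞ a ⊞ d)) ⊞ f(b, b, c)) ⊞ c)) ⊞ f(a, a, b)) ⊞ opp(a)
  Push opp inside:  distribute opp over ⊞ and collapse double opp
  Combine occurrences:  opp(f(b, c, c)) ⊞ d ⊞ opp(f(f(f(d, d, c), f(c, c, c), a ⊞ c ⊞ c), n, a ⊞ b ⊞ d ⊞ d ⊞ f(a, c, a) ⊞ f(b, a, d))) ⊞ f(b, b, c) ⊞ c ⊞ f(a, a, b) ⊞ opp(a)
  Sort arguments:  c ⊞ d ⊞ f(a, a, b) ⊞ f(b, b, c) ⊞ opp(a) ⊞ opp(f(b, c, c)) ⊞ opp(f(f(f(d, d, c), f(c, c, c), a ⊞ c ⊞ c), n, a ⊞ b ⊞ d ⊞ d ⊞ f(a, c, a) ⊞ f(b, a, d)))
Right:  f(opp(opp(b)), b, c) ⊞ opp(f(opp(opp((c ⊞ (opp(c) ⊞ (c ⊞ opp(c)))) ⊞ f(f(d, d, c), f(c, c, c), c ⊞ c ⊞ a))), n, f(a, a, d) ⊞ (f((opp(d) ⊞ d) ⊞ a, c, a) ⊞ opp(c) ⊞ c) ⊞ d ⊞ d ⊞ b ⊞ a)) ⊞ f(a, opp(opp(a)), b) ⊞ (c ⊞ d) ⊞ (opp(f(b, c, c)) ⊞ opp(a))
  Push opp inside:  distribute opp over ⊞ and collapse double opp
  Collect:  f(b, b, c) ⊞ opp(f(f(f(d, d, c), f(c, c, c), a ⊞ c ⊞ c), n, a ⊞ b ⊞ d ⊞ d ⊞ f(a, a, d) ⊞ f(a, c, a))) ⊞ f(a, a, b) ⊞ c ⊞ d ⊞ opp(f(b, c, c)) ⊞ opp(a)
  Sort arguments:  c ⊞ d ⊞ f(a, a, b) ⊞ f(b, b, c) ⊞ opp(a) ⊞ opp(f(b, c, c)) ⊞ opp(f(f(f(d, d, c), f(c, c, c), a ⊞ c ⊞ c), n, a ⊞ b ⊞ d ⊞ d ⊞ f(a, a, d) ⊞ f(a, c, a)))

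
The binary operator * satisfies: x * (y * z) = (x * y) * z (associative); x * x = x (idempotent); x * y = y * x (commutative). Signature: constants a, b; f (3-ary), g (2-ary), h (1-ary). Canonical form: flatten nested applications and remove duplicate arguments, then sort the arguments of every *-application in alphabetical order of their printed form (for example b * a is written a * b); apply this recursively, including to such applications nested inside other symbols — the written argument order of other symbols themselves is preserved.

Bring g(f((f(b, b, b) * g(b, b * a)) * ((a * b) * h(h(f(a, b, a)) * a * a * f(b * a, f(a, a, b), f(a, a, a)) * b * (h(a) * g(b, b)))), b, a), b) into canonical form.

Focus inside:  (f(b, b, b) * g(b, b * a)) * ((a * b) * h(h(f(a, b, a)) * a * a * f(b * a, f(a, a, b), f(a, a, a)) * b * (h(a) * g(b, b))))
Flatten:  f(b, b, b) * g(b, b * a) * a * b * h(h(f(a, b, a)) * a * a * f(b * a, f(a, a, b), f(a, a, a)) * b * (h(a) * g(b, b)))
Simplify inside:  g(b, b * a)  →  g(b, a * b)
Inside:  h(h(f(a, b, a)) * a * a * f(b * a, f(a, a, b), f(a, a, a)) * b * (h(a) * g(b, b)))  →  h(a * b * f(a * b, f(a, a, b), f(a, a, a)) * g(b, b) * h(a) * h(f(a, b, a)))
Sort:  a * b * f(b, b, b) * g(b, a * b) * h(a * b * f(a * b, f(a, a, b), f(a, a, a)) * g(b, b) * h(a) * h(f(a, b, a)))
Put back:  g(f(a * b * f(b, b, b) * g(b, a * b) * h(a * b * f(a * b, f(a, a, b), f(a, a, a)) * g(b, b) * h(a) * h(f(a, b, a))), b, a), b)

Answer: g(f(a * b * f(b, b, b) * g(b, a * b) * h(a * b * f(a * b, f(a, a, b), f(a, a, a)) * g(b, b) * h(a) * h(f(a, b, a))), b, a), b)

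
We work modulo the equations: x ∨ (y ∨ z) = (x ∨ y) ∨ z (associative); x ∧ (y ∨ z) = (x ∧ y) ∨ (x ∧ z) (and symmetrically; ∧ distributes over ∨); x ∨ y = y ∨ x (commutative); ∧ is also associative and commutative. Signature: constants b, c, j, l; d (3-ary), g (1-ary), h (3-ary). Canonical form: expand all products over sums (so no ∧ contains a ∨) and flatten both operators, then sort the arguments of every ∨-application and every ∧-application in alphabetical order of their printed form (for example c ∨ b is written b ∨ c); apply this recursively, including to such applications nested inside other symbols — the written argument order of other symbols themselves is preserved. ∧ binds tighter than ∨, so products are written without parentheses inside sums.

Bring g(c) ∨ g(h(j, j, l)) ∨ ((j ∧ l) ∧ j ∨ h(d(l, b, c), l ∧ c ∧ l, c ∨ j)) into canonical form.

Answer: g(c) ∨ g(h(j, j, l)) ∨ h(d(l, b, c), c ∧ l ∧ l, c ∨ j) ∨ j ∧ j ∧ l

Derivation:
Flatten:  g(c) ∨ g(h(j, j, l)) ∨ j ∧ j ∧ l ∨ h(d(l, b, c), c ∧ l ∧ l, c ∨ j)
Order the arguments:  g(c) ∨ g(h(j, j, l)) ∨ h(d(l, b, c), c ∧ l ∧ l, c ∨ j) ∨ j ∧ j ∧ l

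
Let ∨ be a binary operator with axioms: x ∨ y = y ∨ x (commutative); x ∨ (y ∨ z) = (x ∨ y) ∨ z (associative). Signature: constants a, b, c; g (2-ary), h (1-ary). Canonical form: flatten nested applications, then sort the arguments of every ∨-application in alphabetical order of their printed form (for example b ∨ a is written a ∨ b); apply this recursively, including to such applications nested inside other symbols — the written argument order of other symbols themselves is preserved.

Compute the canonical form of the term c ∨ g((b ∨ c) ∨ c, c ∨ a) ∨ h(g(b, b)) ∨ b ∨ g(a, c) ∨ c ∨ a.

Inside:  g((b ∨ c) ∨ c, c ∨ a)  →  g(b ∨ c ∨ c, a ∨ c)
Sort arguments:  a ∨ b ∨ c ∨ c ∨ g(a, c) ∨ g(b ∨ c ∨ c, a ∨ c) ∨ h(g(b, b))

Answer: a ∨ b ∨ c ∨ c ∨ g(a, c) ∨ g(b ∨ c ∨ c, a ∨ c) ∨ h(g(b, b))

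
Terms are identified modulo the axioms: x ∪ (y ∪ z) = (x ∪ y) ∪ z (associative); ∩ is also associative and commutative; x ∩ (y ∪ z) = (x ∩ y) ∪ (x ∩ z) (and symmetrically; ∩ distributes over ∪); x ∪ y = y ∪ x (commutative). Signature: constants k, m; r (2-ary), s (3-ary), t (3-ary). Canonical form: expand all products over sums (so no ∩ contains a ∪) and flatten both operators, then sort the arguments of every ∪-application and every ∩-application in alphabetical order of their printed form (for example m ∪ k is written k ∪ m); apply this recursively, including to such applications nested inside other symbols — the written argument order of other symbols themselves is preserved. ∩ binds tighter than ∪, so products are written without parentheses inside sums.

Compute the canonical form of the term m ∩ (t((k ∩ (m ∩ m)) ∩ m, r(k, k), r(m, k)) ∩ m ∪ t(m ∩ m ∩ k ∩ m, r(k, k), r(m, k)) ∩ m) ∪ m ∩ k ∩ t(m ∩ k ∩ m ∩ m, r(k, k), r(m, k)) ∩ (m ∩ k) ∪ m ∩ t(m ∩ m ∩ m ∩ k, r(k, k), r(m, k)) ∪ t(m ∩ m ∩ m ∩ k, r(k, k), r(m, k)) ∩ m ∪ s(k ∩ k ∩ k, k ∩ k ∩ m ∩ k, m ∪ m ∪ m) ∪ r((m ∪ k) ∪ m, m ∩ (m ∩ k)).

Expand:  m ∩ m ∩ t(k ∩ m ∩ m ∩ m, r(k, k), r(m, k)) ∪ m ∩ m ∩ t(k ∩ m ∩ m ∩ m, r(k, k), r(m, k)) ∪ k ∩ k ∩ m ∩ m ∩ t(k ∩ m ∩ m ∩ m, r(k, k), r(m, k)) ∪ m ∩ t(k ∩ m ∩ m ∩ m, r(k, k), r(m, k)) ∪ m ∩ t(k ∩ m ∩ m ∩ m, r(k, k), r(m, k)) ∪ s(k ∩ k ∩ k, k ∩ k ∩ k ∩ m, m ∪ m ∪ m) ∪ r(k ∪ m ∪ m, k ∩ m ∩ m)
Order the arguments:  k ∩ k ∩ m ∩ m ∩ t(k ∩ m ∩ m ∩ m, r(k, k), r(m, k)) ∪ m ∩ m ∩ t(k ∩ m ∩ m ∩ m, r(k, k), r(m, k)) ∪ m ∩ m ∩ t(k ∩ m ∩ m ∩ m, r(k, k), r(m, k)) ∪ m ∩ t(k ∩ m ∩ m ∩ m, r(k, k), r(m, k)) ∪ m ∩ t(k ∩ m ∩ m ∩ m, r(k, k), r(m, k)) ∪ r(k ∪ m ∪ m, k ∩ m ∩ m) ∪ s(k ∩ k ∩ k, k ∩ k ∩ k ∩ m, m ∪ m ∪ m)

Answer: k ∩ k ∩ m ∩ m ∩ t(k ∩ m ∩ m ∩ m, r(k, k), r(m, k)) ∪ m ∩ m ∩ t(k ∩ m ∩ m ∩ m, r(k, k), r(m, k)) ∪ m ∩ m ∩ t(k ∩ m ∩ m ∩ m, r(k, k), r(m, k)) ∪ m ∩ t(k ∩ m ∩ m ∩ m, r(k, k), r(m, k)) ∪ m ∩ t(k ∩ m ∩ m ∩ m, r(k, k), r(m, k)) ∪ r(k ∪ m ∪ m, k ∩ m ∩ m) ∪ s(k ∩ k ∩ k, k ∩ k ∩ k ∩ m, m ∪ m ∪ m)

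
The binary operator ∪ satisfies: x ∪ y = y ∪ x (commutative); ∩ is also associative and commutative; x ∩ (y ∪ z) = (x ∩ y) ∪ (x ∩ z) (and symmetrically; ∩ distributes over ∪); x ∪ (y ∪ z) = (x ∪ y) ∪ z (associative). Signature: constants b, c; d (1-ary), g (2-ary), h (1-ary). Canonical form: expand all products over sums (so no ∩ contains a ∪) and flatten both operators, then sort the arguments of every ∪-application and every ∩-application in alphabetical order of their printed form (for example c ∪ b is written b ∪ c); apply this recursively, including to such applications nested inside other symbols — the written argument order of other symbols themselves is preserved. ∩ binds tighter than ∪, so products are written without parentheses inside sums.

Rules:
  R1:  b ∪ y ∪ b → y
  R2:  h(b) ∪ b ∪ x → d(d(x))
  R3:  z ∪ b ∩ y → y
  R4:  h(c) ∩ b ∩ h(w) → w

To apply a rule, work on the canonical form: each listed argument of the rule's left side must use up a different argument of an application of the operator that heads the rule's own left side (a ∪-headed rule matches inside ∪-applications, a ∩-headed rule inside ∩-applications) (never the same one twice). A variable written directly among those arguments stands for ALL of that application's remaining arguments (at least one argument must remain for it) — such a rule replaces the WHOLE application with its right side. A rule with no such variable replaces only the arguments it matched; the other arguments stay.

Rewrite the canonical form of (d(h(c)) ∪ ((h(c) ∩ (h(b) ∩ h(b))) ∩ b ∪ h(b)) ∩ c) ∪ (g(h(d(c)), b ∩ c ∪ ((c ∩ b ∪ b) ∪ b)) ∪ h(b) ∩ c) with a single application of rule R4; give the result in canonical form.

Canonical form:  b ∩ c ∩ h(b) ∩ h(b) ∩ h(c) ∪ c ∩ h(b) ∪ c ∩ h(b) ∪ d(h(c)) ∪ g(h(d(c)), b ∪ b ∪ b ∩ c ∪ b ∩ c)
Match R4:  consume b, h(b), h(c);  w := b
Result:  b ∩ c ∩ h(b) ∪ c ∩ h(b) ∪ c ∩ h(b) ∪ d(h(c)) ∪ g(h(d(c)), b ∪ b ∪ b ∩ c ∪ b ∩ c)

Answer: b ∩ c ∩ h(b) ∪ c ∩ h(b) ∪ c ∩ h(b) ∪ d(h(c)) ∪ g(h(d(c)), b ∪ b ∪ b ∩ c ∪ b ∩ c)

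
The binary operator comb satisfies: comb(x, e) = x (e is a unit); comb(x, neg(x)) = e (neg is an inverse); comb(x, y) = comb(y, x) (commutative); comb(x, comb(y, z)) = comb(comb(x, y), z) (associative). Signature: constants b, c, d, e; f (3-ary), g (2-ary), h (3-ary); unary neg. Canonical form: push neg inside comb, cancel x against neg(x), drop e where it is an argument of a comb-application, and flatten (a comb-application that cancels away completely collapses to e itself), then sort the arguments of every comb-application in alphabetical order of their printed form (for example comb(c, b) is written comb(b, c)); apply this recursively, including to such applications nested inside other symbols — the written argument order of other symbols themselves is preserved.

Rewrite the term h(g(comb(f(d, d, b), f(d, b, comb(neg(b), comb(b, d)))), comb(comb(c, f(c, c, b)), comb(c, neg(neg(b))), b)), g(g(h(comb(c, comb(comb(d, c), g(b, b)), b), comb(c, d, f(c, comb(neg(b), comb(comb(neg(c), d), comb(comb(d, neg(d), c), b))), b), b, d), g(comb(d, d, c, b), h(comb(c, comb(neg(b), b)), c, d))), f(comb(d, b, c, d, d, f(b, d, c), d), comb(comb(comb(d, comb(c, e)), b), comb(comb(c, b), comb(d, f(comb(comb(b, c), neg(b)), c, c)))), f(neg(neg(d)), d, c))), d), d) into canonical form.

Work inside:  comb(comb(comb(d, comb(c, e)), b), comb(comb(c, b), comb(d, f(comb(comb(b, c), neg(b)), c, c))))
Collect:  comb(d, d, c, c, b, b, f(c, c, c))
Sort:  comb(b, b, c, c, d, d, f(c, c, c))
Reassemble:  h(g(comb(f(d, b, d), f(d, d, b)), comb(b, b, c, c, f(c, c, b))), g(g(h(comb(b, c, c, d, g(b, b)), comb(b, c, d, d, f(c, d, b)), g(comb(b, c, d, d), h(c, c, d))), f(comb(b, c, d, d, d, d, f(b, d, c)), comb(b, b, c, c, d, d, f(c, c, c)), f(d, d, c))), d), d)

Answer: h(g(comb(f(d, b, d), f(d, d, b)), comb(b, b, c, c, f(c, c, b))), g(g(h(comb(b, c, c, d, g(b, b)), comb(b, c, d, d, f(c, d, b)), g(comb(b, c, d, d), h(c, c, d))), f(comb(b, c, d, d, d, d, f(b, d, c)), comb(b, b, c, c, d, d, f(c, c, c)), f(d, d, c))), d), d)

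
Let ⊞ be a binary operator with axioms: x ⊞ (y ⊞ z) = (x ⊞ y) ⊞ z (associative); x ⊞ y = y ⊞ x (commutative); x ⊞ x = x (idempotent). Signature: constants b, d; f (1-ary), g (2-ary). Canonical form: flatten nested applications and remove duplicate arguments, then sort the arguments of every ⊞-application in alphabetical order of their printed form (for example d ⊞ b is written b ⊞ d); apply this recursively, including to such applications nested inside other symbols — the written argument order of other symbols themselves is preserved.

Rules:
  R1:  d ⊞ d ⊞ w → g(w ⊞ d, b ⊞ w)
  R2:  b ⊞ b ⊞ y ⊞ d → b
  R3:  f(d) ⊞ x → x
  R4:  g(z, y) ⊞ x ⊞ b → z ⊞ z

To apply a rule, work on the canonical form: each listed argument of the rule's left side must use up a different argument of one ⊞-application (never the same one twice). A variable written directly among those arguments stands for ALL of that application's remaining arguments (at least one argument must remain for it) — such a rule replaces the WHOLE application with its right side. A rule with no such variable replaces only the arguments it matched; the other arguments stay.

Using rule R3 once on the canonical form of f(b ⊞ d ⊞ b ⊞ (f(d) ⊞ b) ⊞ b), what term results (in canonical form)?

Answer: f(b ⊞ d)

Derivation:
Canonical form:  f(b ⊞ d ⊞ f(d))
Apply R3:  consuming f(d);  x := b ⊞ d
The variable takes the whole remainder — replace the entire application.
New term:  f(b ⊞ d)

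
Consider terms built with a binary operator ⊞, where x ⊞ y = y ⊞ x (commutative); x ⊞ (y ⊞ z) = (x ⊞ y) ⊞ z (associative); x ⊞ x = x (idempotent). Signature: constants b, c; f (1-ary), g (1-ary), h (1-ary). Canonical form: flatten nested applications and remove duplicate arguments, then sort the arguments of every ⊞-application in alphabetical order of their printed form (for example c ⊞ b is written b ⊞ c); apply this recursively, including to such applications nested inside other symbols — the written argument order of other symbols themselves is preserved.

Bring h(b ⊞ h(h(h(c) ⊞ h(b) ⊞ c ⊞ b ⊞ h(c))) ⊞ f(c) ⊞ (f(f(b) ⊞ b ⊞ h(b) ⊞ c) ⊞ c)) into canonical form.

Descend into:  b ⊞ h(h(h(c) ⊞ h(b) ⊞ c ⊞ b ⊞ h(c))) ⊞ f(c) ⊞ (f(f(b) ⊞ b ⊞ h(b) ⊞ c) ⊞ c)
Un-nest:  b ⊞ h(h(h(c) ⊞ h(b) ⊞ c ⊞ b ⊞ h(c))) ⊞ f(c) ⊞ f(f(b) ⊞ b ⊞ h(b) ⊞ c) ⊞ c
Inside:  h(h(h(c) ⊞ h(b) ⊞ c ⊞ b ⊞ h(c)))  →  h(h(b ⊞ c ⊞ h(b) ⊞ h(c)))
Inside:  f(f(b) ⊞ b ⊞ h(b) ⊞ c)  →  f(b ⊞ c ⊞ f(b) ⊞ h(b))
Order the arguments:  b ⊞ c ⊞ f(b ⊞ c ⊞ f(b) ⊞ h(b)) ⊞ f(c) ⊞ h(h(b ⊞ c ⊞ h(b) ⊞ h(c)))
Put back:  h(b ⊞ c ⊞ f(b ⊞ c ⊞ f(b) ⊞ h(b)) ⊞ f(c) ⊞ h(h(b ⊞ c ⊞ h(b) ⊞ h(c))))

Answer: h(b ⊞ c ⊞ f(b ⊞ c ⊞ f(b) ⊞ h(b)) ⊞ f(c) ⊞ h(h(b ⊞ c ⊞ h(b) ⊞ h(c))))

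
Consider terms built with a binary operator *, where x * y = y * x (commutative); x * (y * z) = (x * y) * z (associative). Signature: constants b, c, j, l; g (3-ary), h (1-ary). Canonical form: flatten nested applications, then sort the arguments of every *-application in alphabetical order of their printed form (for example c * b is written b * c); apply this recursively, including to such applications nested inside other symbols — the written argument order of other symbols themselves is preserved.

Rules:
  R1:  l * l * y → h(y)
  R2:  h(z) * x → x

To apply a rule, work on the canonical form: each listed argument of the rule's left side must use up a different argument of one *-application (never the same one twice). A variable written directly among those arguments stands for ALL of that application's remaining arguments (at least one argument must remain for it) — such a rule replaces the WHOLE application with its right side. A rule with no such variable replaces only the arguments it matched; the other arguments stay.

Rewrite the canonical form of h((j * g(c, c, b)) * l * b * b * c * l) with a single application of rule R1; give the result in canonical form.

Answer: h(h(b * b * c * g(c, c, b) * j))

Derivation:
Canonical form:  h(b * b * c * g(c, c, b) * j * l * l)
Match R1:  consume l, l;  y := b * b * c * g(c, c, b) * j
The extension variable absorbs all remaining arguments, so the whole application is rewritten.
Giving:  h(h(b * b * c * g(c, c, b) * j))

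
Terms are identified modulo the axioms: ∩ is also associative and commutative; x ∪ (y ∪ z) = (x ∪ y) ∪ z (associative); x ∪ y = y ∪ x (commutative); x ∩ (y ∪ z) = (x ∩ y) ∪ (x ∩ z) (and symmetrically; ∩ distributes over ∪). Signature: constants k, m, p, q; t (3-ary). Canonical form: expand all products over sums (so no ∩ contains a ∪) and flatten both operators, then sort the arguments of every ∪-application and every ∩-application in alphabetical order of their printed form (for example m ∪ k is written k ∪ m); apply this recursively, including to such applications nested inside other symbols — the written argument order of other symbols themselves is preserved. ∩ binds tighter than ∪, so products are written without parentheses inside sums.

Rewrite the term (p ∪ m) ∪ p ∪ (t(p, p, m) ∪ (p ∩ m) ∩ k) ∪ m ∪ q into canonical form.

Answer: k ∩ m ∩ p ∪ m ∪ m ∪ p ∪ p ∪ q ∪ t(p, p, m)

Derivation:
Merge nested applications:  p ∪ m ∪ p ∪ t(p, p, m) ∪ k ∩ m ∩ p ∪ m ∪ q
Order the arguments:  k ∩ m ∩ p ∪ m ∪ m ∪ p ∪ p ∪ q ∪ t(p, p, m)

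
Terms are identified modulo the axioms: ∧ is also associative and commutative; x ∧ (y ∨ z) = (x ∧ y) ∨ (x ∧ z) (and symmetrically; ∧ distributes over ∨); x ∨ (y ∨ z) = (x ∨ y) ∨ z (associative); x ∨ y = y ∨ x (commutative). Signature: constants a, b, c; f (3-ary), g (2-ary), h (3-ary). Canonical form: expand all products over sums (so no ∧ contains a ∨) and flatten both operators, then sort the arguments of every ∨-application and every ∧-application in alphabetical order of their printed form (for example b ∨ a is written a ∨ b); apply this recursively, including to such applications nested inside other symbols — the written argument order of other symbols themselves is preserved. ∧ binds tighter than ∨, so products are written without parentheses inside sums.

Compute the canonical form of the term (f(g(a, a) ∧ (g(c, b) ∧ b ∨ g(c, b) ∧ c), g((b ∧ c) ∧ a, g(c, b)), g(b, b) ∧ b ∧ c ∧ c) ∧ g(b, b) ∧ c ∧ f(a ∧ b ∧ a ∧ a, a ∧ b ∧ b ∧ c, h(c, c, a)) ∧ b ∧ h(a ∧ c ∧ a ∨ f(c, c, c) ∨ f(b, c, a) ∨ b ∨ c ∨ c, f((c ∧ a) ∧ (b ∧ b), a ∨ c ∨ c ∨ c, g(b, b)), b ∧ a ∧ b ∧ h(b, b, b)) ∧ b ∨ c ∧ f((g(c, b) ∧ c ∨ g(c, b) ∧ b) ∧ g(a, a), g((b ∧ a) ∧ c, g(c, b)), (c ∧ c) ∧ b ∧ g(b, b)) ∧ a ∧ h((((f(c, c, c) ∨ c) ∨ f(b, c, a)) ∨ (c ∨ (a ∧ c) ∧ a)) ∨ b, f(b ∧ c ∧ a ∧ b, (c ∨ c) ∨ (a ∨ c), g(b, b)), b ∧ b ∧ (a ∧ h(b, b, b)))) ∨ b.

Distribute:  b ∧ b ∧ c ∧ f(a ∧ a ∧ a ∧ b, a ∧ b ∧ b ∧ c, h(c, c, a)) ∧ f(b ∧ g(a, a) ∧ g(c, b) ∨ c ∧ g(a, a) ∧ g(c, b), g(a ∧ b ∧ c, g(c, b)), b ∧ c ∧ c ∧ g(b, b)) ∧ g(b, b) ∧ h(a ∧ a ∧ c ∨ b ∨ c ∨ c ∨ f(b, c, a) ∨ f(c, c, c), f(a ∧ b ∧ b ∧ c, a ∨ c ∨ c ∨ c, g(b, b)), a ∧ b ∧ b ∧ h(b, b, b)) ∨ a ∧ c ∧ f(b ∧ g(a, a) ∧ g(c, b) ∨ c ∧ g(a, a) ∧ g(c, b), g(a ∧ b ∧ c, g(c, b)), b ∧ c ∧ c ∧ g(b, b)) ∧ h(a ∧ a ∧ c ∨ b ∨ c ∨ c ∨ f(b, c, a) ∨ f(c, c, c), f(a ∧ b ∧ b ∧ c, a ∨ c ∨ c ∨ c, g(b, b)), a ∧ b ∧ b ∧ h(b, b, b)) ∨ b
Sort:  a ∧ c ∧ f(b ∧ g(a, a) ∧ g(c, b) ∨ c ∧ g(a, a) ∧ g(c, b), g(a ∧ b ∧ c, g(c, b)), b ∧ c ∧ c ∧ g(b, b)) ∧ h(a ∧ a ∧ c ∨ b ∨ c ∨ c ∨ f(b, c, a) ∨ f(c, c, c), f(a ∧ b ∧ b ∧ c, a ∨ c ∨ c ∨ c, g(b, b)), a ∧ b ∧ b ∧ h(b, b, b)) ∨ b ∨ b ∧ b ∧ c ∧ f(a ∧ a ∧ a ∧ b, a ∧ b ∧ b ∧ c, h(c, c, a)) ∧ f(b ∧ g(a, a) ∧ g(c, b) ∨ c ∧ g(a, a) ∧ g(c, b), g(a ∧ b ∧ c, g(c, b)), b ∧ c ∧ c ∧ g(b, b)) ∧ g(b, b) ∧ h(a ∧ a ∧ c ∨ b ∨ c ∨ c ∨ f(b, c, a) ∨ f(c, c, c), f(a ∧ b ∧ b ∧ c, a ∨ c ∨ c ∨ c, g(b, b)), a ∧ b ∧ b ∧ h(b, b, b))

Answer: a ∧ c ∧ f(b ∧ g(a, a) ∧ g(c, b) ∨ c ∧ g(a, a) ∧ g(c, b), g(a ∧ b ∧ c, g(c, b)), b ∧ c ∧ c ∧ g(b, b)) ∧ h(a ∧ a ∧ c ∨ b ∨ c ∨ c ∨ f(b, c, a) ∨ f(c, c, c), f(a ∧ b ∧ b ∧ c, a ∨ c ∨ c ∨ c, g(b, b)), a ∧ b ∧ b ∧ h(b, b, b)) ∨ b ∨ b ∧ b ∧ c ∧ f(a ∧ a ∧ a ∧ b, a ∧ b ∧ b ∧ c, h(c, c, a)) ∧ f(b ∧ g(a, a) ∧ g(c, b) ∨ c ∧ g(a, a) ∧ g(c, b), g(a ∧ b ∧ c, g(c, b)), b ∧ c ∧ c ∧ g(b, b)) ∧ g(b, b) ∧ h(a ∧ a ∧ c ∨ b ∨ c ∨ c ∨ f(b, c, a) ∨ f(c, c, c), f(a ∧ b ∧ b ∧ c, a ∨ c ∨ c ∨ c, g(b, b)), a ∧ b ∧ b ∧ h(b, b, b))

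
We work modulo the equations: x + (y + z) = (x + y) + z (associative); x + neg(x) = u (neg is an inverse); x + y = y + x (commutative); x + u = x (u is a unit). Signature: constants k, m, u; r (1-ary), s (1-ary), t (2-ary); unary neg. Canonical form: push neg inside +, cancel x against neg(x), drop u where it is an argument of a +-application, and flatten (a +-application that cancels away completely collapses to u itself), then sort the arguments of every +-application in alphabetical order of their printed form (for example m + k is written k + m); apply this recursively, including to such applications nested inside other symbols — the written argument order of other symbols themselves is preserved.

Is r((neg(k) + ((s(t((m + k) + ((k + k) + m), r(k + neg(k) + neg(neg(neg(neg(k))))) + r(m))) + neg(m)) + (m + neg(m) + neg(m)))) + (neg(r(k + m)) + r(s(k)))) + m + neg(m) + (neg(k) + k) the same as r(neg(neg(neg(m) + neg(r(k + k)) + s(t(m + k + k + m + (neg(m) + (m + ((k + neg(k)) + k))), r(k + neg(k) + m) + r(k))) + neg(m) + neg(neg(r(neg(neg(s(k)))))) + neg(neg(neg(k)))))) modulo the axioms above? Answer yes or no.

Answer: no — r(neg(k) + neg(m) + neg(m) + neg(r(k + m)) + r(s(k)) + s(t(k + k + k + m + m, r(k) + r(m)))) vs r(neg(k) + neg(m) + neg(m) + neg(r(k + k)) + r(s(k)) + s(t(k + k + k + m + m, r(k) + r(m))))

Derivation:
Left:  r((neg(k) + ((s(t((m + k) + ((k + k) + m), r(k + neg(k) + neg(neg(neg(neg(k))))) + r(m))) + neg(m)) + (m + neg(m) + neg(m)))) + (neg(r(k + m)) + r(s(k)))) + m + neg(m) + (neg(k) + k)
  Push neg inside:  distribute neg over + and collapse double neg
  Cancel:  m cancels; k cancels
  Collect:  r(neg(k) + neg(m) + neg(m) + neg(r(k + m)) + r(s(k)) + s(t(k + k + k + m + m, r(k) + r(m))))
Right:  r(neg(neg(neg(m) + neg(r(k + k)) + s(t(m + k + k + m + (neg(m) + (m + ((k + neg(k)) + k))), r(k + neg(k) + m) + r(k))) + neg(m) + neg(neg(r(neg(neg(s(k)))))) + neg(neg(neg(k))))))
  Descend into:  neg(m) + neg(r(k + k)) + s(t(m + k + k + m + (neg(m) + (m + ((k + neg(k)) + k))), r(k + neg(k) + m) + r(k))) + neg(m) + neg(neg(r(neg(neg(s(k)))))) + neg(neg(neg(k)))
  Push neg inside:  distribute neg over + and collapse double neg
  Collect:  neg(m) + neg(m) + neg(r(k + k)) + s(t(k + k + k + m + m, r(k) + r(m))) + r(s(k)) + neg(k)
  Order the arguments:  neg(k) + neg(m) + neg(m) + neg(r(k + k)) + r(s(k)) + s(t(k + k + k + m + m, r(k) + r(m)))
  Reassemble:  r(neg(k) + neg(m) + neg(m) + neg(r(k + k)) + r(s(k)) + s(t(k + k + k + m + m, r(k) + r(m))))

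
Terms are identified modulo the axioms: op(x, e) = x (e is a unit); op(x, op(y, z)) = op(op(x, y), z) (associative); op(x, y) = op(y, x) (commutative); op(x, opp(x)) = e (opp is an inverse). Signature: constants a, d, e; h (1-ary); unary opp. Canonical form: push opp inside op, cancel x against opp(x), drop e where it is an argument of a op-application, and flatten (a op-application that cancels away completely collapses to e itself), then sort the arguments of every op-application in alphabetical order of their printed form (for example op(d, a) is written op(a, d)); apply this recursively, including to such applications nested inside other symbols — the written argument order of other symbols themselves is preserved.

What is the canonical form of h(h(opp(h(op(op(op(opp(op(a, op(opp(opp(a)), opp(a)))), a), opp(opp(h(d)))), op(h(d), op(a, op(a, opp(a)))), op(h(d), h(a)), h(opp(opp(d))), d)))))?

Answer: h(h(opp(h(op(a, d, h(a), h(d), h(d), h(d), h(d))))))

Derivation:
Focus inside:  op(op(op(opp(op(a, op(opp(opp(a)), opp(a)))), a), opp(opp(h(d)))), op(h(d), op(a, op(a, opp(a)))), op(h(d), h(a)), h(opp(opp(d))), d)
Push opp inside:  distribute opp over op and collapse double opp
Collect terms:  op(a, h(d), h(d), h(d), h(d), h(a), d)
Sort arguments:  op(a, d, h(a), h(d), h(d), h(d), h(d))
Reassemble:  h(h(opp(h(op(a, d, h(a), h(d), h(d), h(d), h(d))))))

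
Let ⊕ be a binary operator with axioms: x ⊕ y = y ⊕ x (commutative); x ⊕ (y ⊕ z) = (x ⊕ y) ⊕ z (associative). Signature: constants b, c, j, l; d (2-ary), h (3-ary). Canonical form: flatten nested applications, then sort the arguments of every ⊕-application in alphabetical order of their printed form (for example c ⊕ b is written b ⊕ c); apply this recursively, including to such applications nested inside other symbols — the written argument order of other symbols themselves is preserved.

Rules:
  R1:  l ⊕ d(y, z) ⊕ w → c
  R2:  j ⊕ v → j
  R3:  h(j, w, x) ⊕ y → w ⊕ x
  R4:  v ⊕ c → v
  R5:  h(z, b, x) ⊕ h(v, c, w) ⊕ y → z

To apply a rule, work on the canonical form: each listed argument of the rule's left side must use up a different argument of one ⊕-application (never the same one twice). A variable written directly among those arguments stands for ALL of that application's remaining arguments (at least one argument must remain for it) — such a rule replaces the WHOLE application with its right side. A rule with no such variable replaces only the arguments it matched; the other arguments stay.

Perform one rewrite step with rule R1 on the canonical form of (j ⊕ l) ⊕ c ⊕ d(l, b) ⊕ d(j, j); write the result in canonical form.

Canonical form:  c ⊕ d(j, j) ⊕ d(l, b) ⊕ j ⊕ l
Match R1:  consume d(j, j), l;  w := c ⊕ d(l, b) ⊕ j, y := j, z := j
The extension variable absorbs all remaining arguments, so the whole application is rewritten.
Result:  c

Answer: c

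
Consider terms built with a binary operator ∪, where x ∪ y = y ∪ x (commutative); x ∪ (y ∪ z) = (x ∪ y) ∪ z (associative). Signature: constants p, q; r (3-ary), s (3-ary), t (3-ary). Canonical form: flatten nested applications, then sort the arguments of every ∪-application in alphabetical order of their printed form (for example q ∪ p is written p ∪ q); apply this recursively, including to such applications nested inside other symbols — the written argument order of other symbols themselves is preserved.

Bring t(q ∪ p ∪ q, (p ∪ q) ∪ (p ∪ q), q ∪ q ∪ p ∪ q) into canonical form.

Answer: t(p ∪ q ∪ q, p ∪ p ∪ q ∪ q, p ∪ q ∪ q ∪ q)

Derivation:
Descend into:  (p ∪ q) ∪ (p ∪ q)
Flatten:  p ∪ q ∪ p ∪ q
Order the arguments:  p ∪ p ∪ q ∪ q
Reassemble:  t(p ∪ q ∪ q, p ∪ p ∪ q ∪ q, p ∪ q ∪ q ∪ q)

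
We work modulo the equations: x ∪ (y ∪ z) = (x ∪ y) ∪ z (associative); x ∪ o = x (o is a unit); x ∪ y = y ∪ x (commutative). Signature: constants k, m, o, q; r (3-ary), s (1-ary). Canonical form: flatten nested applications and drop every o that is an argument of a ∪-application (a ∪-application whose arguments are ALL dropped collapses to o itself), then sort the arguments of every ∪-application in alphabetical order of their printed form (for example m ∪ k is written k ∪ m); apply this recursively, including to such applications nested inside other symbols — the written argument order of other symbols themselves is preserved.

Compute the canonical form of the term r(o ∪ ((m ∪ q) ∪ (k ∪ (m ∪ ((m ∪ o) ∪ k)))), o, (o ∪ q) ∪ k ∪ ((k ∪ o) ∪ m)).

Answer: r(k ∪ k ∪ m ∪ m ∪ m ∪ q, o, k ∪ k ∪ m ∪ q)

Derivation:
Work inside:  o ∪ ((m ∪ q) ∪ (k ∪ (m ∪ ((m ∪ o) ∪ k))))
Merge nested applications:  o ∪ m ∪ q ∪ k ∪ m ∪ m ∪ o ∪ k
Drop the unit:  drop o (×2)
Sort:  k ∪ k ∪ m ∪ m ∪ m ∪ q
Rebuild:  r(k ∪ k ∪ m ∪ m ∪ m ∪ q, o, k ∪ k ∪ m ∪ q)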